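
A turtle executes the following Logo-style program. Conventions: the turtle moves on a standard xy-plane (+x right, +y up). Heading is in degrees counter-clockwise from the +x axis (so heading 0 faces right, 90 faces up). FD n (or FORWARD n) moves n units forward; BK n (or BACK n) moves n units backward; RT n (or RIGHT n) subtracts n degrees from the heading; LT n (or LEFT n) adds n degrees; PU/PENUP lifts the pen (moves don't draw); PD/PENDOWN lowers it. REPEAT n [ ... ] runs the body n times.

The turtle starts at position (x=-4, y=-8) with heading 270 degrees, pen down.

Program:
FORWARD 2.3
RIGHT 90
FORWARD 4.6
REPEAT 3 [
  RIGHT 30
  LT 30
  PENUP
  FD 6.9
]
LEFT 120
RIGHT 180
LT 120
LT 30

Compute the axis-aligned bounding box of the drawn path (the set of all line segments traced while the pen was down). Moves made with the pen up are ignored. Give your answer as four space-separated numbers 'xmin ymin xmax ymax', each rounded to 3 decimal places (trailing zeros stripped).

Answer: -8.6 -10.3 -4 -8

Derivation:
Executing turtle program step by step:
Start: pos=(-4,-8), heading=270, pen down
FD 2.3: (-4,-8) -> (-4,-10.3) [heading=270, draw]
RT 90: heading 270 -> 180
FD 4.6: (-4,-10.3) -> (-8.6,-10.3) [heading=180, draw]
REPEAT 3 [
  -- iteration 1/3 --
  RT 30: heading 180 -> 150
  LT 30: heading 150 -> 180
  PU: pen up
  FD 6.9: (-8.6,-10.3) -> (-15.5,-10.3) [heading=180, move]
  -- iteration 2/3 --
  RT 30: heading 180 -> 150
  LT 30: heading 150 -> 180
  PU: pen up
  FD 6.9: (-15.5,-10.3) -> (-22.4,-10.3) [heading=180, move]
  -- iteration 3/3 --
  RT 30: heading 180 -> 150
  LT 30: heading 150 -> 180
  PU: pen up
  FD 6.9: (-22.4,-10.3) -> (-29.3,-10.3) [heading=180, move]
]
LT 120: heading 180 -> 300
RT 180: heading 300 -> 120
LT 120: heading 120 -> 240
LT 30: heading 240 -> 270
Final: pos=(-29.3,-10.3), heading=270, 2 segment(s) drawn

Segment endpoints: x in {-8.6, -4}, y in {-10.3, -8}
xmin=-8.6, ymin=-10.3, xmax=-4, ymax=-8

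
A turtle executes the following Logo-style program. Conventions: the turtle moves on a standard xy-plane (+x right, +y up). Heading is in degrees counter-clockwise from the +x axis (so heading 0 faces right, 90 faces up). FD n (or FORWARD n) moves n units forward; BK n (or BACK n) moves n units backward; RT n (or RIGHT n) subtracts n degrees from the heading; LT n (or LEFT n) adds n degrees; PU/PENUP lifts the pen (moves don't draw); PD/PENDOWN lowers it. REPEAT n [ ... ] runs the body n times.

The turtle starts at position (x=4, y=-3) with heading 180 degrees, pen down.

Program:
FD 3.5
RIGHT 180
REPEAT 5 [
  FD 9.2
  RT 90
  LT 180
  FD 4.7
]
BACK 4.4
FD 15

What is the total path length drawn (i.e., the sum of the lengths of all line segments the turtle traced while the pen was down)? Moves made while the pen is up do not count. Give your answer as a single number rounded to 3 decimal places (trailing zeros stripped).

Executing turtle program step by step:
Start: pos=(4,-3), heading=180, pen down
FD 3.5: (4,-3) -> (0.5,-3) [heading=180, draw]
RT 180: heading 180 -> 0
REPEAT 5 [
  -- iteration 1/5 --
  FD 9.2: (0.5,-3) -> (9.7,-3) [heading=0, draw]
  RT 90: heading 0 -> 270
  LT 180: heading 270 -> 90
  FD 4.7: (9.7,-3) -> (9.7,1.7) [heading=90, draw]
  -- iteration 2/5 --
  FD 9.2: (9.7,1.7) -> (9.7,10.9) [heading=90, draw]
  RT 90: heading 90 -> 0
  LT 180: heading 0 -> 180
  FD 4.7: (9.7,10.9) -> (5,10.9) [heading=180, draw]
  -- iteration 3/5 --
  FD 9.2: (5,10.9) -> (-4.2,10.9) [heading=180, draw]
  RT 90: heading 180 -> 90
  LT 180: heading 90 -> 270
  FD 4.7: (-4.2,10.9) -> (-4.2,6.2) [heading=270, draw]
  -- iteration 4/5 --
  FD 9.2: (-4.2,6.2) -> (-4.2,-3) [heading=270, draw]
  RT 90: heading 270 -> 180
  LT 180: heading 180 -> 0
  FD 4.7: (-4.2,-3) -> (0.5,-3) [heading=0, draw]
  -- iteration 5/5 --
  FD 9.2: (0.5,-3) -> (9.7,-3) [heading=0, draw]
  RT 90: heading 0 -> 270
  LT 180: heading 270 -> 90
  FD 4.7: (9.7,-3) -> (9.7,1.7) [heading=90, draw]
]
BK 4.4: (9.7,1.7) -> (9.7,-2.7) [heading=90, draw]
FD 15: (9.7,-2.7) -> (9.7,12.3) [heading=90, draw]
Final: pos=(9.7,12.3), heading=90, 13 segment(s) drawn

Segment lengths:
  seg 1: (4,-3) -> (0.5,-3), length = 3.5
  seg 2: (0.5,-3) -> (9.7,-3), length = 9.2
  seg 3: (9.7,-3) -> (9.7,1.7), length = 4.7
  seg 4: (9.7,1.7) -> (9.7,10.9), length = 9.2
  seg 5: (9.7,10.9) -> (5,10.9), length = 4.7
  seg 6: (5,10.9) -> (-4.2,10.9), length = 9.2
  seg 7: (-4.2,10.9) -> (-4.2,6.2), length = 4.7
  seg 8: (-4.2,6.2) -> (-4.2,-3), length = 9.2
  seg 9: (-4.2,-3) -> (0.5,-3), length = 4.7
  seg 10: (0.5,-3) -> (9.7,-3), length = 9.2
  seg 11: (9.7,-3) -> (9.7,1.7), length = 4.7
  seg 12: (9.7,1.7) -> (9.7,-2.7), length = 4.4
  seg 13: (9.7,-2.7) -> (9.7,12.3), length = 15
Total = 92.4

Answer: 92.4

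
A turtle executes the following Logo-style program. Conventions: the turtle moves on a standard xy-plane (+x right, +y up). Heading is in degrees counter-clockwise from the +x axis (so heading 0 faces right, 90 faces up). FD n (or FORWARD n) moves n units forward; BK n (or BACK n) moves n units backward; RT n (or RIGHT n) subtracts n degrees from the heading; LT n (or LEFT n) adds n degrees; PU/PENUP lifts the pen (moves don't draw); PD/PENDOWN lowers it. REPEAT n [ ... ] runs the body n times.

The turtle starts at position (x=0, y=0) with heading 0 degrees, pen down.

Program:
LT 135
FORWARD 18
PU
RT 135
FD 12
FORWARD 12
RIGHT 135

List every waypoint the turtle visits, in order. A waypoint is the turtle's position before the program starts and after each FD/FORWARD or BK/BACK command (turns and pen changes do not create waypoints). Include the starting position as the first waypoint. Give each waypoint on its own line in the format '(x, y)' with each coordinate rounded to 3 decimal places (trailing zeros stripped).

Answer: (0, 0)
(-12.728, 12.728)
(-0.728, 12.728)
(11.272, 12.728)

Derivation:
Executing turtle program step by step:
Start: pos=(0,0), heading=0, pen down
LT 135: heading 0 -> 135
FD 18: (0,0) -> (-12.728,12.728) [heading=135, draw]
PU: pen up
RT 135: heading 135 -> 0
FD 12: (-12.728,12.728) -> (-0.728,12.728) [heading=0, move]
FD 12: (-0.728,12.728) -> (11.272,12.728) [heading=0, move]
RT 135: heading 0 -> 225
Final: pos=(11.272,12.728), heading=225, 1 segment(s) drawn
Waypoints (4 total):
(0, 0)
(-12.728, 12.728)
(-0.728, 12.728)
(11.272, 12.728)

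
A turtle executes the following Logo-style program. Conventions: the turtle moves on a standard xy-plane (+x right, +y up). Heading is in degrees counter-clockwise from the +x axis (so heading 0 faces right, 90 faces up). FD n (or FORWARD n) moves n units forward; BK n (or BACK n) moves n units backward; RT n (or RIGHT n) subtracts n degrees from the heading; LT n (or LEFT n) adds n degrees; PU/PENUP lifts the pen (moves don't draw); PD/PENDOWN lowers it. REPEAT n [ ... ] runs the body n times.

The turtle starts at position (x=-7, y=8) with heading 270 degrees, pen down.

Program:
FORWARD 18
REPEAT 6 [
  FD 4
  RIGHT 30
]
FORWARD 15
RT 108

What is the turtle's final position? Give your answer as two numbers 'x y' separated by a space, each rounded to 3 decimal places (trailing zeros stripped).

Executing turtle program step by step:
Start: pos=(-7,8), heading=270, pen down
FD 18: (-7,8) -> (-7,-10) [heading=270, draw]
REPEAT 6 [
  -- iteration 1/6 --
  FD 4: (-7,-10) -> (-7,-14) [heading=270, draw]
  RT 30: heading 270 -> 240
  -- iteration 2/6 --
  FD 4: (-7,-14) -> (-9,-17.464) [heading=240, draw]
  RT 30: heading 240 -> 210
  -- iteration 3/6 --
  FD 4: (-9,-17.464) -> (-12.464,-19.464) [heading=210, draw]
  RT 30: heading 210 -> 180
  -- iteration 4/6 --
  FD 4: (-12.464,-19.464) -> (-16.464,-19.464) [heading=180, draw]
  RT 30: heading 180 -> 150
  -- iteration 5/6 --
  FD 4: (-16.464,-19.464) -> (-19.928,-17.464) [heading=150, draw]
  RT 30: heading 150 -> 120
  -- iteration 6/6 --
  FD 4: (-19.928,-17.464) -> (-21.928,-14) [heading=120, draw]
  RT 30: heading 120 -> 90
]
FD 15: (-21.928,-14) -> (-21.928,1) [heading=90, draw]
RT 108: heading 90 -> 342
Final: pos=(-21.928,1), heading=342, 8 segment(s) drawn

Answer: -21.928 1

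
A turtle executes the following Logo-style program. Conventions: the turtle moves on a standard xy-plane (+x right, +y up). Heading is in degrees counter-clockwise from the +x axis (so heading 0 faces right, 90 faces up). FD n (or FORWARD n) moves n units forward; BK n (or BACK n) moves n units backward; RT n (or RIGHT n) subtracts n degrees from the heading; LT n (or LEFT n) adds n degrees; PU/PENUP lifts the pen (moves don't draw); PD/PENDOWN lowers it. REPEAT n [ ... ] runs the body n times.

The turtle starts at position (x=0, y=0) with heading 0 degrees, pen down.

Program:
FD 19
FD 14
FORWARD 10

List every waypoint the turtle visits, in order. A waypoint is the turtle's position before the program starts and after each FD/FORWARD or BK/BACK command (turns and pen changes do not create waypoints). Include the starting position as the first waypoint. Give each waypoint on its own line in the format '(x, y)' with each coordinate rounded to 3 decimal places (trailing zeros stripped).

Executing turtle program step by step:
Start: pos=(0,0), heading=0, pen down
FD 19: (0,0) -> (19,0) [heading=0, draw]
FD 14: (19,0) -> (33,0) [heading=0, draw]
FD 10: (33,0) -> (43,0) [heading=0, draw]
Final: pos=(43,0), heading=0, 3 segment(s) drawn
Waypoints (4 total):
(0, 0)
(19, 0)
(33, 0)
(43, 0)

Answer: (0, 0)
(19, 0)
(33, 0)
(43, 0)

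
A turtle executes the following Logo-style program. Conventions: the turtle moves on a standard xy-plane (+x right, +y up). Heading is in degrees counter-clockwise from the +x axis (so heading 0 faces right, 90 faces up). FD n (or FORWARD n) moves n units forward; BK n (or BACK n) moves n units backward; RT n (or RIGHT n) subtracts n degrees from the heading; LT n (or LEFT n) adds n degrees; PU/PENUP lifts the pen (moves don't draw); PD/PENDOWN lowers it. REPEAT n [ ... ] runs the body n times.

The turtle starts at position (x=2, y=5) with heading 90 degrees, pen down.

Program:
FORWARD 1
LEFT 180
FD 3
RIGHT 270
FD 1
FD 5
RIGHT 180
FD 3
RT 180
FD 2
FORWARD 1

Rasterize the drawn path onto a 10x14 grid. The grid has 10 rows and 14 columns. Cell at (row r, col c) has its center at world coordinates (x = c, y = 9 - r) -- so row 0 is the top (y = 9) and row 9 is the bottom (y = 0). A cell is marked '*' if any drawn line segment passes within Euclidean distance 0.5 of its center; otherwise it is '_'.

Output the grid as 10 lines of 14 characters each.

Segment 0: (2,5) -> (2,6)
Segment 1: (2,6) -> (2,3)
Segment 2: (2,3) -> (3,3)
Segment 3: (3,3) -> (8,3)
Segment 4: (8,3) -> (5,3)
Segment 5: (5,3) -> (7,3)
Segment 6: (7,3) -> (8,3)

Answer: ______________
______________
______________
__*___________
__*___________
__*___________
__*******_____
______________
______________
______________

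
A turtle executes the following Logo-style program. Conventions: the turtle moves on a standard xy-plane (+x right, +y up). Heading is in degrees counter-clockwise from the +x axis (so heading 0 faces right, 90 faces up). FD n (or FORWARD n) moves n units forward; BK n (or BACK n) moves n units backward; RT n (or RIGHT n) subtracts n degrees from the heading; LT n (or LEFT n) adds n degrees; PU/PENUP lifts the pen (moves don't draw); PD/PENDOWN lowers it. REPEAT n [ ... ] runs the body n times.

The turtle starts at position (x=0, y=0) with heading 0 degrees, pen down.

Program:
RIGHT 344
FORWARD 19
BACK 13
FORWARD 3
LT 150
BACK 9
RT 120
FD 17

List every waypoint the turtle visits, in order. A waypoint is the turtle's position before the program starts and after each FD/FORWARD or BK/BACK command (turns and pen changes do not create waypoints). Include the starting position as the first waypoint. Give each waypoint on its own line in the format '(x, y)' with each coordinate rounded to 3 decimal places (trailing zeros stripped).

Answer: (0, 0)
(18.264, 5.237)
(5.768, 1.654)
(8.651, 2.481)
(17.384, 0.303)
(29.193, 12.532)

Derivation:
Executing turtle program step by step:
Start: pos=(0,0), heading=0, pen down
RT 344: heading 0 -> 16
FD 19: (0,0) -> (18.264,5.237) [heading=16, draw]
BK 13: (18.264,5.237) -> (5.768,1.654) [heading=16, draw]
FD 3: (5.768,1.654) -> (8.651,2.481) [heading=16, draw]
LT 150: heading 16 -> 166
BK 9: (8.651,2.481) -> (17.384,0.303) [heading=166, draw]
RT 120: heading 166 -> 46
FD 17: (17.384,0.303) -> (29.193,12.532) [heading=46, draw]
Final: pos=(29.193,12.532), heading=46, 5 segment(s) drawn
Waypoints (6 total):
(0, 0)
(18.264, 5.237)
(5.768, 1.654)
(8.651, 2.481)
(17.384, 0.303)
(29.193, 12.532)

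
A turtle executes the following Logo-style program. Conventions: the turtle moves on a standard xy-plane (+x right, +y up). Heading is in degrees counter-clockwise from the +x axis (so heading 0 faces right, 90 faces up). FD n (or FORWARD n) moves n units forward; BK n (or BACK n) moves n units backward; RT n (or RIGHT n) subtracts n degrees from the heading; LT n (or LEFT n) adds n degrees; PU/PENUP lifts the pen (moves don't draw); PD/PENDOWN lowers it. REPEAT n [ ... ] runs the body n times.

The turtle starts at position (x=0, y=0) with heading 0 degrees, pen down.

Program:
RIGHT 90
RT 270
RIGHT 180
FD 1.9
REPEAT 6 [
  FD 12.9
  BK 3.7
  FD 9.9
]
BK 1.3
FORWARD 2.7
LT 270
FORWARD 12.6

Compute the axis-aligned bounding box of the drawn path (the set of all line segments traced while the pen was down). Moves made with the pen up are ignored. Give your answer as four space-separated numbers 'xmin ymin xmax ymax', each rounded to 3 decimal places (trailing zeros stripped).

Answer: -117.9 0 0 12.6

Derivation:
Executing turtle program step by step:
Start: pos=(0,0), heading=0, pen down
RT 90: heading 0 -> 270
RT 270: heading 270 -> 0
RT 180: heading 0 -> 180
FD 1.9: (0,0) -> (-1.9,0) [heading=180, draw]
REPEAT 6 [
  -- iteration 1/6 --
  FD 12.9: (-1.9,0) -> (-14.8,0) [heading=180, draw]
  BK 3.7: (-14.8,0) -> (-11.1,0) [heading=180, draw]
  FD 9.9: (-11.1,0) -> (-21,0) [heading=180, draw]
  -- iteration 2/6 --
  FD 12.9: (-21,0) -> (-33.9,0) [heading=180, draw]
  BK 3.7: (-33.9,0) -> (-30.2,0) [heading=180, draw]
  FD 9.9: (-30.2,0) -> (-40.1,0) [heading=180, draw]
  -- iteration 3/6 --
  FD 12.9: (-40.1,0) -> (-53,0) [heading=180, draw]
  BK 3.7: (-53,0) -> (-49.3,0) [heading=180, draw]
  FD 9.9: (-49.3,0) -> (-59.2,0) [heading=180, draw]
  -- iteration 4/6 --
  FD 12.9: (-59.2,0) -> (-72.1,0) [heading=180, draw]
  BK 3.7: (-72.1,0) -> (-68.4,0) [heading=180, draw]
  FD 9.9: (-68.4,0) -> (-78.3,0) [heading=180, draw]
  -- iteration 5/6 --
  FD 12.9: (-78.3,0) -> (-91.2,0) [heading=180, draw]
  BK 3.7: (-91.2,0) -> (-87.5,0) [heading=180, draw]
  FD 9.9: (-87.5,0) -> (-97.4,0) [heading=180, draw]
  -- iteration 6/6 --
  FD 12.9: (-97.4,0) -> (-110.3,0) [heading=180, draw]
  BK 3.7: (-110.3,0) -> (-106.6,0) [heading=180, draw]
  FD 9.9: (-106.6,0) -> (-116.5,0) [heading=180, draw]
]
BK 1.3: (-116.5,0) -> (-115.2,0) [heading=180, draw]
FD 2.7: (-115.2,0) -> (-117.9,0) [heading=180, draw]
LT 270: heading 180 -> 90
FD 12.6: (-117.9,0) -> (-117.9,12.6) [heading=90, draw]
Final: pos=(-117.9,12.6), heading=90, 22 segment(s) drawn

Segment endpoints: x in {-117.9, -116.5, -115.2, -110.3, -106.6, -97.4, -91.2, -87.5, -78.3, -72.1, -68.4, -59.2, -53, -49.3, -40.1, -33.9, -30.2, -21, -14.8, -11.1, -1.9, 0}, y in {0, 0, 0, 0, 0, 0, 0, 0, 0, 0, 0, 0, 0, 0, 0, 0, 0, 0, 0, 0, 0, 0, 12.6}
xmin=-117.9, ymin=0, xmax=0, ymax=12.6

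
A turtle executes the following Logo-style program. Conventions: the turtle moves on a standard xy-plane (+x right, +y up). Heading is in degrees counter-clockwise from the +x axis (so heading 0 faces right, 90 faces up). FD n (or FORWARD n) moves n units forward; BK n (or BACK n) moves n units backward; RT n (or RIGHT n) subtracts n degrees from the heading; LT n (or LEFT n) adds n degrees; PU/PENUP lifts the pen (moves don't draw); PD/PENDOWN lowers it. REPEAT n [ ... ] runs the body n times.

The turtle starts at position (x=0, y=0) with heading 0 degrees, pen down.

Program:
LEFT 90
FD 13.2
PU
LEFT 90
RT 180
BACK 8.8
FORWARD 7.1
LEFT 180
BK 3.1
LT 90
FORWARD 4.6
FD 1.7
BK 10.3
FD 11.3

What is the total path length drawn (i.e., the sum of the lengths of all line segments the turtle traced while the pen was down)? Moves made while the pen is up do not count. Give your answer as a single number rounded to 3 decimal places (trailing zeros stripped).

Executing turtle program step by step:
Start: pos=(0,0), heading=0, pen down
LT 90: heading 0 -> 90
FD 13.2: (0,0) -> (0,13.2) [heading=90, draw]
PU: pen up
LT 90: heading 90 -> 180
RT 180: heading 180 -> 0
BK 8.8: (0,13.2) -> (-8.8,13.2) [heading=0, move]
FD 7.1: (-8.8,13.2) -> (-1.7,13.2) [heading=0, move]
LT 180: heading 0 -> 180
BK 3.1: (-1.7,13.2) -> (1.4,13.2) [heading=180, move]
LT 90: heading 180 -> 270
FD 4.6: (1.4,13.2) -> (1.4,8.6) [heading=270, move]
FD 1.7: (1.4,8.6) -> (1.4,6.9) [heading=270, move]
BK 10.3: (1.4,6.9) -> (1.4,17.2) [heading=270, move]
FD 11.3: (1.4,17.2) -> (1.4,5.9) [heading=270, move]
Final: pos=(1.4,5.9), heading=270, 1 segment(s) drawn

Segment lengths:
  seg 1: (0,0) -> (0,13.2), length = 13.2
Total = 13.2

Answer: 13.2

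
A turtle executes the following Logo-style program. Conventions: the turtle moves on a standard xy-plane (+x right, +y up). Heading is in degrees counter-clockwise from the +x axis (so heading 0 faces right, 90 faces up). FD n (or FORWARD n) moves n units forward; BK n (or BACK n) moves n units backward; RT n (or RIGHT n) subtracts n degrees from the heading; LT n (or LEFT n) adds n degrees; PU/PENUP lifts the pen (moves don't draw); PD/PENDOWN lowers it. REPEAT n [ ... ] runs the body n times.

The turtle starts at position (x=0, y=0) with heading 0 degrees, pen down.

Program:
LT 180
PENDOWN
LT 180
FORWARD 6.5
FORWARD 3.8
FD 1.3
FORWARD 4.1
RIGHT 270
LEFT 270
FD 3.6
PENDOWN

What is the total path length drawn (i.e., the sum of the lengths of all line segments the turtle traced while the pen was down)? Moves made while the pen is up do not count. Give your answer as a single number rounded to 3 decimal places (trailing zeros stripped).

Answer: 19.3

Derivation:
Executing turtle program step by step:
Start: pos=(0,0), heading=0, pen down
LT 180: heading 0 -> 180
PD: pen down
LT 180: heading 180 -> 0
FD 6.5: (0,0) -> (6.5,0) [heading=0, draw]
FD 3.8: (6.5,0) -> (10.3,0) [heading=0, draw]
FD 1.3: (10.3,0) -> (11.6,0) [heading=0, draw]
FD 4.1: (11.6,0) -> (15.7,0) [heading=0, draw]
RT 270: heading 0 -> 90
LT 270: heading 90 -> 0
FD 3.6: (15.7,0) -> (19.3,0) [heading=0, draw]
PD: pen down
Final: pos=(19.3,0), heading=0, 5 segment(s) drawn

Segment lengths:
  seg 1: (0,0) -> (6.5,0), length = 6.5
  seg 2: (6.5,0) -> (10.3,0), length = 3.8
  seg 3: (10.3,0) -> (11.6,0), length = 1.3
  seg 4: (11.6,0) -> (15.7,0), length = 4.1
  seg 5: (15.7,0) -> (19.3,0), length = 3.6
Total = 19.3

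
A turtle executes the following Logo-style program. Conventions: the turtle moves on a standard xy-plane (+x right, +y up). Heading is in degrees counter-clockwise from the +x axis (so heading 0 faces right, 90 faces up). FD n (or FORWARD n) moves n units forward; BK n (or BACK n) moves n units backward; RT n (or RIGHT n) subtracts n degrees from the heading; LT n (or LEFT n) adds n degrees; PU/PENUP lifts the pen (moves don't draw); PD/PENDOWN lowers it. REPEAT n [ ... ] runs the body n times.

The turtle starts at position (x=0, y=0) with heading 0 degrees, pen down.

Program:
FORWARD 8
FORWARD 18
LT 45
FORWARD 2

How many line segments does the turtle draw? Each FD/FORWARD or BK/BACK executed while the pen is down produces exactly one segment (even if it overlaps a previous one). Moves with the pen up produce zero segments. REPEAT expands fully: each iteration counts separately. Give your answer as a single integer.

Executing turtle program step by step:
Start: pos=(0,0), heading=0, pen down
FD 8: (0,0) -> (8,0) [heading=0, draw]
FD 18: (8,0) -> (26,0) [heading=0, draw]
LT 45: heading 0 -> 45
FD 2: (26,0) -> (27.414,1.414) [heading=45, draw]
Final: pos=(27.414,1.414), heading=45, 3 segment(s) drawn
Segments drawn: 3

Answer: 3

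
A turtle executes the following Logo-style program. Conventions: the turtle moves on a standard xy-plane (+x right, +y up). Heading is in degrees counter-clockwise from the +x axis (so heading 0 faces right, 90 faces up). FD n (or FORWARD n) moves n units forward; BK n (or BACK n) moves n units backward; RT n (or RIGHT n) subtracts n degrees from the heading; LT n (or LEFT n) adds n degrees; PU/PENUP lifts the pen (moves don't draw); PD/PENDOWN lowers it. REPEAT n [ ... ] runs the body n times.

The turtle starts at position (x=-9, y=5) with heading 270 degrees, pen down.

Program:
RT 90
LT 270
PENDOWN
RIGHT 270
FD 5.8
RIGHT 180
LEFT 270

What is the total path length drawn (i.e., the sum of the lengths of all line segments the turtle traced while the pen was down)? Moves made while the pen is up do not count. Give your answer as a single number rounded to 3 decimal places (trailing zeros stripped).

Answer: 5.8

Derivation:
Executing turtle program step by step:
Start: pos=(-9,5), heading=270, pen down
RT 90: heading 270 -> 180
LT 270: heading 180 -> 90
PD: pen down
RT 270: heading 90 -> 180
FD 5.8: (-9,5) -> (-14.8,5) [heading=180, draw]
RT 180: heading 180 -> 0
LT 270: heading 0 -> 270
Final: pos=(-14.8,5), heading=270, 1 segment(s) drawn

Segment lengths:
  seg 1: (-9,5) -> (-14.8,5), length = 5.8
Total = 5.8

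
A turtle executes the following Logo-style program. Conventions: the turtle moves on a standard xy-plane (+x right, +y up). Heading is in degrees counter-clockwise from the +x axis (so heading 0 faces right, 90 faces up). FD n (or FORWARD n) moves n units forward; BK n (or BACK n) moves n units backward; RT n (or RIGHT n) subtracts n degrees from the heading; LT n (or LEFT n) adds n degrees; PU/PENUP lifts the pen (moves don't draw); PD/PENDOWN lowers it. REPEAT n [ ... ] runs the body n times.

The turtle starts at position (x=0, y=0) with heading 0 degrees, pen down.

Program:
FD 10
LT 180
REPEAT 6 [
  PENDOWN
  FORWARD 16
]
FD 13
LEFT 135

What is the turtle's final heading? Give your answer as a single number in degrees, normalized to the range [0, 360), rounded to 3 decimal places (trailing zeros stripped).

Executing turtle program step by step:
Start: pos=(0,0), heading=0, pen down
FD 10: (0,0) -> (10,0) [heading=0, draw]
LT 180: heading 0 -> 180
REPEAT 6 [
  -- iteration 1/6 --
  PD: pen down
  FD 16: (10,0) -> (-6,0) [heading=180, draw]
  -- iteration 2/6 --
  PD: pen down
  FD 16: (-6,0) -> (-22,0) [heading=180, draw]
  -- iteration 3/6 --
  PD: pen down
  FD 16: (-22,0) -> (-38,0) [heading=180, draw]
  -- iteration 4/6 --
  PD: pen down
  FD 16: (-38,0) -> (-54,0) [heading=180, draw]
  -- iteration 5/6 --
  PD: pen down
  FD 16: (-54,0) -> (-70,0) [heading=180, draw]
  -- iteration 6/6 --
  PD: pen down
  FD 16: (-70,0) -> (-86,0) [heading=180, draw]
]
FD 13: (-86,0) -> (-99,0) [heading=180, draw]
LT 135: heading 180 -> 315
Final: pos=(-99,0), heading=315, 8 segment(s) drawn

Answer: 315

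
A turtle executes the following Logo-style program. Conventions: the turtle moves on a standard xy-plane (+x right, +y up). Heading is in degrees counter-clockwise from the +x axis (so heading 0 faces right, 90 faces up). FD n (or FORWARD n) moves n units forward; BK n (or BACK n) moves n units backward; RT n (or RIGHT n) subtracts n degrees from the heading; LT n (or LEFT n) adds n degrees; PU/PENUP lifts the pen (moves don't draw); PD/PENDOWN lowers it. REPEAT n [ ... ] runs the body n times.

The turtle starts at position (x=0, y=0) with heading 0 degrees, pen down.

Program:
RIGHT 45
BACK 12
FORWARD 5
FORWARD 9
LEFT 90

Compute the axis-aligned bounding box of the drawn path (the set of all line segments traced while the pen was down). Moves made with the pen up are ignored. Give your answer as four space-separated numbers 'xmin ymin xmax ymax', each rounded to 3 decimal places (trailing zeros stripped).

Answer: -8.485 -1.414 1.414 8.485

Derivation:
Executing turtle program step by step:
Start: pos=(0,0), heading=0, pen down
RT 45: heading 0 -> 315
BK 12: (0,0) -> (-8.485,8.485) [heading=315, draw]
FD 5: (-8.485,8.485) -> (-4.95,4.95) [heading=315, draw]
FD 9: (-4.95,4.95) -> (1.414,-1.414) [heading=315, draw]
LT 90: heading 315 -> 45
Final: pos=(1.414,-1.414), heading=45, 3 segment(s) drawn

Segment endpoints: x in {-8.485, -4.95, 0, 1.414}, y in {-1.414, 0, 4.95, 8.485}
xmin=-8.485, ymin=-1.414, xmax=1.414, ymax=8.485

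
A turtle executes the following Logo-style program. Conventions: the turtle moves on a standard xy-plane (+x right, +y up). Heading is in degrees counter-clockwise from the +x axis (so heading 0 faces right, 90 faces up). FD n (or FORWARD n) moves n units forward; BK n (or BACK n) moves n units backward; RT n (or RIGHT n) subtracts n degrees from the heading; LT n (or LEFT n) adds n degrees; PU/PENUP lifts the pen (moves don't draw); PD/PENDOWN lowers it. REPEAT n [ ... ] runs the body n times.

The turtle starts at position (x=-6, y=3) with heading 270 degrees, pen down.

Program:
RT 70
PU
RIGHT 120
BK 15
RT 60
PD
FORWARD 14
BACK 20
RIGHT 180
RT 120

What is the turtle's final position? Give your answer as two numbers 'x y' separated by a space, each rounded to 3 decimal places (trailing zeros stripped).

Answer: -14.243 -13.824

Derivation:
Executing turtle program step by step:
Start: pos=(-6,3), heading=270, pen down
RT 70: heading 270 -> 200
PU: pen up
RT 120: heading 200 -> 80
BK 15: (-6,3) -> (-8.605,-11.772) [heading=80, move]
RT 60: heading 80 -> 20
PD: pen down
FD 14: (-8.605,-11.772) -> (4.551,-6.984) [heading=20, draw]
BK 20: (4.551,-6.984) -> (-14.243,-13.824) [heading=20, draw]
RT 180: heading 20 -> 200
RT 120: heading 200 -> 80
Final: pos=(-14.243,-13.824), heading=80, 2 segment(s) drawn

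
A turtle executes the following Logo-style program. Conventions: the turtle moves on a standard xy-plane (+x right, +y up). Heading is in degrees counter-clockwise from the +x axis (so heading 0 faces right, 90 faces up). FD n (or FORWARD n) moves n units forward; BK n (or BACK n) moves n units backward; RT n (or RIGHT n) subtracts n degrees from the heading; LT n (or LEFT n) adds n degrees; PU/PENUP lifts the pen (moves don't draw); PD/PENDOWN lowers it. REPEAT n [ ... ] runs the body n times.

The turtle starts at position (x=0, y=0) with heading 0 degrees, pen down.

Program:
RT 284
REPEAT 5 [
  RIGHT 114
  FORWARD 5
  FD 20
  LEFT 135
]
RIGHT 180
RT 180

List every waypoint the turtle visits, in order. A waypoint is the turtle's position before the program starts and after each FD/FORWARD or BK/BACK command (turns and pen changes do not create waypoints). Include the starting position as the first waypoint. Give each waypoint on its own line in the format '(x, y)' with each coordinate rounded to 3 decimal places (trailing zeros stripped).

Answer: (0, 0)
(3.94, -3.078)
(19.7, -15.392)
(24.482, -16.853)
(43.608, -22.701)
(48.596, -22.352)
(68.547, -20.957)
(73.079, -18.844)
(91.205, -10.391)
(94.678, -6.795)
(108.571, 7.592)

Derivation:
Executing turtle program step by step:
Start: pos=(0,0), heading=0, pen down
RT 284: heading 0 -> 76
REPEAT 5 [
  -- iteration 1/5 --
  RT 114: heading 76 -> 322
  FD 5: (0,0) -> (3.94,-3.078) [heading=322, draw]
  FD 20: (3.94,-3.078) -> (19.7,-15.392) [heading=322, draw]
  LT 135: heading 322 -> 97
  -- iteration 2/5 --
  RT 114: heading 97 -> 343
  FD 5: (19.7,-15.392) -> (24.482,-16.853) [heading=343, draw]
  FD 20: (24.482,-16.853) -> (43.608,-22.701) [heading=343, draw]
  LT 135: heading 343 -> 118
  -- iteration 3/5 --
  RT 114: heading 118 -> 4
  FD 5: (43.608,-22.701) -> (48.596,-22.352) [heading=4, draw]
  FD 20: (48.596,-22.352) -> (68.547,-20.957) [heading=4, draw]
  LT 135: heading 4 -> 139
  -- iteration 4/5 --
  RT 114: heading 139 -> 25
  FD 5: (68.547,-20.957) -> (73.079,-18.844) [heading=25, draw]
  FD 20: (73.079,-18.844) -> (91.205,-10.391) [heading=25, draw]
  LT 135: heading 25 -> 160
  -- iteration 5/5 --
  RT 114: heading 160 -> 46
  FD 5: (91.205,-10.391) -> (94.678,-6.795) [heading=46, draw]
  FD 20: (94.678,-6.795) -> (108.571,7.592) [heading=46, draw]
  LT 135: heading 46 -> 181
]
RT 180: heading 181 -> 1
RT 180: heading 1 -> 181
Final: pos=(108.571,7.592), heading=181, 10 segment(s) drawn
Waypoints (11 total):
(0, 0)
(3.94, -3.078)
(19.7, -15.392)
(24.482, -16.853)
(43.608, -22.701)
(48.596, -22.352)
(68.547, -20.957)
(73.079, -18.844)
(91.205, -10.391)
(94.678, -6.795)
(108.571, 7.592)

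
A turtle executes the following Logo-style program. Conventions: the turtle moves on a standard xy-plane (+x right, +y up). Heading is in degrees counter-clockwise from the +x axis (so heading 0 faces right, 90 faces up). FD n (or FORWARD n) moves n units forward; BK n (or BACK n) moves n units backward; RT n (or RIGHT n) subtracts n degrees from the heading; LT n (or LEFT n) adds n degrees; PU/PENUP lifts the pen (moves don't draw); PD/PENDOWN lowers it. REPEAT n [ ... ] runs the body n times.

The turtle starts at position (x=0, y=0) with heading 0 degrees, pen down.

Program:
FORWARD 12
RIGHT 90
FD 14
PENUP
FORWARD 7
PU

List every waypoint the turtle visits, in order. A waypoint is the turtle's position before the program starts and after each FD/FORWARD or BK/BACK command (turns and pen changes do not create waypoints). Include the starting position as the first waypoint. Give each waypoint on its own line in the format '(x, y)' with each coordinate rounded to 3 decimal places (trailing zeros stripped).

Answer: (0, 0)
(12, 0)
(12, -14)
(12, -21)

Derivation:
Executing turtle program step by step:
Start: pos=(0,0), heading=0, pen down
FD 12: (0,0) -> (12,0) [heading=0, draw]
RT 90: heading 0 -> 270
FD 14: (12,0) -> (12,-14) [heading=270, draw]
PU: pen up
FD 7: (12,-14) -> (12,-21) [heading=270, move]
PU: pen up
Final: pos=(12,-21), heading=270, 2 segment(s) drawn
Waypoints (4 total):
(0, 0)
(12, 0)
(12, -14)
(12, -21)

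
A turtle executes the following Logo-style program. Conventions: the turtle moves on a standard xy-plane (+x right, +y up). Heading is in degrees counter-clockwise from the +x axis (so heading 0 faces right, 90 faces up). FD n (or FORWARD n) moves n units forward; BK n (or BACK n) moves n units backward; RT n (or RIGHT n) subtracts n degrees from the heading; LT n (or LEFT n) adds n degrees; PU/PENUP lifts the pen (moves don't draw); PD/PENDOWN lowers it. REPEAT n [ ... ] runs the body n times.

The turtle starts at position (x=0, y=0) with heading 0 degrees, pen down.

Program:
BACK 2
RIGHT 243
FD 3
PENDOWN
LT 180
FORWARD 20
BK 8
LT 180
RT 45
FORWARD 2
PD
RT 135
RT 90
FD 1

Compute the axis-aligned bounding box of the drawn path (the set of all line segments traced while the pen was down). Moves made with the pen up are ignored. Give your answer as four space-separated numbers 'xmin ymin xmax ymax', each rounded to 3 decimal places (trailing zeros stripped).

Executing turtle program step by step:
Start: pos=(0,0), heading=0, pen down
BK 2: (0,0) -> (-2,0) [heading=0, draw]
RT 243: heading 0 -> 117
FD 3: (-2,0) -> (-3.362,2.673) [heading=117, draw]
PD: pen down
LT 180: heading 117 -> 297
FD 20: (-3.362,2.673) -> (5.718,-15.147) [heading=297, draw]
BK 8: (5.718,-15.147) -> (2.086,-8.019) [heading=297, draw]
LT 180: heading 297 -> 117
RT 45: heading 117 -> 72
FD 2: (2.086,-8.019) -> (2.704,-6.117) [heading=72, draw]
PD: pen down
RT 135: heading 72 -> 297
RT 90: heading 297 -> 207
FD 1: (2.704,-6.117) -> (1.813,-6.571) [heading=207, draw]
Final: pos=(1.813,-6.571), heading=207, 6 segment(s) drawn

Segment endpoints: x in {-3.362, -2, 0, 1.813, 2.086, 2.704, 5.718}, y in {-15.147, -8.019, -6.571, -6.117, 0, 2.673}
xmin=-3.362, ymin=-15.147, xmax=5.718, ymax=2.673

Answer: -3.362 -15.147 5.718 2.673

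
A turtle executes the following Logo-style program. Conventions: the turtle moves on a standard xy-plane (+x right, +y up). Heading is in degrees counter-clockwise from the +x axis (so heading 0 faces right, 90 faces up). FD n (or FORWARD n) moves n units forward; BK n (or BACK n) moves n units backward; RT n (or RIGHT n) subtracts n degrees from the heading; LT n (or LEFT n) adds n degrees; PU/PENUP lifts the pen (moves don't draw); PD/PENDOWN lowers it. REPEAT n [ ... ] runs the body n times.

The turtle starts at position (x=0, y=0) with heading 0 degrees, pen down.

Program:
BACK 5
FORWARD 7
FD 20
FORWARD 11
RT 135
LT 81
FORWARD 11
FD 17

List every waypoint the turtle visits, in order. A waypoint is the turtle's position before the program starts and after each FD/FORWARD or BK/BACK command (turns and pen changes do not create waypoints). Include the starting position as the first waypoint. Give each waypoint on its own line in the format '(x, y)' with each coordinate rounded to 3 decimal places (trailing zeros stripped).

Answer: (0, 0)
(-5, 0)
(2, 0)
(22, 0)
(33, 0)
(39.466, -8.899)
(49.458, -22.652)

Derivation:
Executing turtle program step by step:
Start: pos=(0,0), heading=0, pen down
BK 5: (0,0) -> (-5,0) [heading=0, draw]
FD 7: (-5,0) -> (2,0) [heading=0, draw]
FD 20: (2,0) -> (22,0) [heading=0, draw]
FD 11: (22,0) -> (33,0) [heading=0, draw]
RT 135: heading 0 -> 225
LT 81: heading 225 -> 306
FD 11: (33,0) -> (39.466,-8.899) [heading=306, draw]
FD 17: (39.466,-8.899) -> (49.458,-22.652) [heading=306, draw]
Final: pos=(49.458,-22.652), heading=306, 6 segment(s) drawn
Waypoints (7 total):
(0, 0)
(-5, 0)
(2, 0)
(22, 0)
(33, 0)
(39.466, -8.899)
(49.458, -22.652)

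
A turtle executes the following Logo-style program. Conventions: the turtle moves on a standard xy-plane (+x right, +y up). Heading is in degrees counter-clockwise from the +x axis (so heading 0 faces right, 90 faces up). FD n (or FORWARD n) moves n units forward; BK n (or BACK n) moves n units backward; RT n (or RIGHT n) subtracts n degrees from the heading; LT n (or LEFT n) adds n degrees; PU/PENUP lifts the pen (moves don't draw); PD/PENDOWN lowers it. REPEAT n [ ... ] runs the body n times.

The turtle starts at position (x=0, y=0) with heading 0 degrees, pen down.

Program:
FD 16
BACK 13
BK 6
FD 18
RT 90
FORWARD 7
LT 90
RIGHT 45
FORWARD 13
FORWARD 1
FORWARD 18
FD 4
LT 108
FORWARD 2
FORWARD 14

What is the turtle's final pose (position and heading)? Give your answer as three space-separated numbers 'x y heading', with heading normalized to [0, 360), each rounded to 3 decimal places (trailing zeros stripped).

Executing turtle program step by step:
Start: pos=(0,0), heading=0, pen down
FD 16: (0,0) -> (16,0) [heading=0, draw]
BK 13: (16,0) -> (3,0) [heading=0, draw]
BK 6: (3,0) -> (-3,0) [heading=0, draw]
FD 18: (-3,0) -> (15,0) [heading=0, draw]
RT 90: heading 0 -> 270
FD 7: (15,0) -> (15,-7) [heading=270, draw]
LT 90: heading 270 -> 0
RT 45: heading 0 -> 315
FD 13: (15,-7) -> (24.192,-16.192) [heading=315, draw]
FD 1: (24.192,-16.192) -> (24.899,-16.899) [heading=315, draw]
FD 18: (24.899,-16.899) -> (37.627,-29.627) [heading=315, draw]
FD 4: (37.627,-29.627) -> (40.456,-32.456) [heading=315, draw]
LT 108: heading 315 -> 63
FD 2: (40.456,-32.456) -> (41.364,-30.674) [heading=63, draw]
FD 14: (41.364,-30.674) -> (47.72,-18.2) [heading=63, draw]
Final: pos=(47.72,-18.2), heading=63, 11 segment(s) drawn

Answer: 47.72 -18.2 63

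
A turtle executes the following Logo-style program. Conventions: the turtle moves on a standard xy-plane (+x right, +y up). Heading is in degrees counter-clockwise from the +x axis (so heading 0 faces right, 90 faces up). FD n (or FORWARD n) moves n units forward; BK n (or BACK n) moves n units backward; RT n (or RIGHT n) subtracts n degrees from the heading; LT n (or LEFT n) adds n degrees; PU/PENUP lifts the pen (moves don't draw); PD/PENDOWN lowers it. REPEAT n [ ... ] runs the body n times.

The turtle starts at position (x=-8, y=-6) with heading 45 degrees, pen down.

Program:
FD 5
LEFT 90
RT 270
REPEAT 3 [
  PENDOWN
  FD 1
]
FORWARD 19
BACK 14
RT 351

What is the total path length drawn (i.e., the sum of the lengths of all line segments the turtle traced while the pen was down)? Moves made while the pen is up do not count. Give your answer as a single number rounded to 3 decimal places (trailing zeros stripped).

Answer: 41

Derivation:
Executing turtle program step by step:
Start: pos=(-8,-6), heading=45, pen down
FD 5: (-8,-6) -> (-4.464,-2.464) [heading=45, draw]
LT 90: heading 45 -> 135
RT 270: heading 135 -> 225
REPEAT 3 [
  -- iteration 1/3 --
  PD: pen down
  FD 1: (-4.464,-2.464) -> (-5.172,-3.172) [heading=225, draw]
  -- iteration 2/3 --
  PD: pen down
  FD 1: (-5.172,-3.172) -> (-5.879,-3.879) [heading=225, draw]
  -- iteration 3/3 --
  PD: pen down
  FD 1: (-5.879,-3.879) -> (-6.586,-4.586) [heading=225, draw]
]
FD 19: (-6.586,-4.586) -> (-20.021,-18.021) [heading=225, draw]
BK 14: (-20.021,-18.021) -> (-10.121,-8.121) [heading=225, draw]
RT 351: heading 225 -> 234
Final: pos=(-10.121,-8.121), heading=234, 6 segment(s) drawn

Segment lengths:
  seg 1: (-8,-6) -> (-4.464,-2.464), length = 5
  seg 2: (-4.464,-2.464) -> (-5.172,-3.172), length = 1
  seg 3: (-5.172,-3.172) -> (-5.879,-3.879), length = 1
  seg 4: (-5.879,-3.879) -> (-6.586,-4.586), length = 1
  seg 5: (-6.586,-4.586) -> (-20.021,-18.021), length = 19
  seg 6: (-20.021,-18.021) -> (-10.121,-8.121), length = 14
Total = 41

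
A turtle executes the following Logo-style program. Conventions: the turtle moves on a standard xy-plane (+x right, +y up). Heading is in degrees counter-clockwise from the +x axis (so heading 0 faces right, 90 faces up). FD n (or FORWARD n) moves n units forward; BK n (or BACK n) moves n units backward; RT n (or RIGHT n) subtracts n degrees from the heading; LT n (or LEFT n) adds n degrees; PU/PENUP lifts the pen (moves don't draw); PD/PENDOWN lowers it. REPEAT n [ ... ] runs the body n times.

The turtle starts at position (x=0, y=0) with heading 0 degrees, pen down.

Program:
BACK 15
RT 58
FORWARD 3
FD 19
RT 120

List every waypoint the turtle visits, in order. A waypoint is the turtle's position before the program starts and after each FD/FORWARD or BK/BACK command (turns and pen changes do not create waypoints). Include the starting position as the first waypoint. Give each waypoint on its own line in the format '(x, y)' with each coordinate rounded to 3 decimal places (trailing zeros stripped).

Executing turtle program step by step:
Start: pos=(0,0), heading=0, pen down
BK 15: (0,0) -> (-15,0) [heading=0, draw]
RT 58: heading 0 -> 302
FD 3: (-15,0) -> (-13.41,-2.544) [heading=302, draw]
FD 19: (-13.41,-2.544) -> (-3.342,-18.657) [heading=302, draw]
RT 120: heading 302 -> 182
Final: pos=(-3.342,-18.657), heading=182, 3 segment(s) drawn
Waypoints (4 total):
(0, 0)
(-15, 0)
(-13.41, -2.544)
(-3.342, -18.657)

Answer: (0, 0)
(-15, 0)
(-13.41, -2.544)
(-3.342, -18.657)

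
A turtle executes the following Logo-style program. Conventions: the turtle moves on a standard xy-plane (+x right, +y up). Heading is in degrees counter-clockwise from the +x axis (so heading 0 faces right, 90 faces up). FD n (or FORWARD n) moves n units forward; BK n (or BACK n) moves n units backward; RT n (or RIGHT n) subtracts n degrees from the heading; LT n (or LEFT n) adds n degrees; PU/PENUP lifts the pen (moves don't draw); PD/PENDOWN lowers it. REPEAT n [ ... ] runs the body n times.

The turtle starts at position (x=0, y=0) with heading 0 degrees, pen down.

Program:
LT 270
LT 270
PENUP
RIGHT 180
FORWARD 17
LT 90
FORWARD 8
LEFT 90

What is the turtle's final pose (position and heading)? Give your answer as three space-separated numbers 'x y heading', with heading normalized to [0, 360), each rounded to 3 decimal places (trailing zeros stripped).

Answer: 17 8 180

Derivation:
Executing turtle program step by step:
Start: pos=(0,0), heading=0, pen down
LT 270: heading 0 -> 270
LT 270: heading 270 -> 180
PU: pen up
RT 180: heading 180 -> 0
FD 17: (0,0) -> (17,0) [heading=0, move]
LT 90: heading 0 -> 90
FD 8: (17,0) -> (17,8) [heading=90, move]
LT 90: heading 90 -> 180
Final: pos=(17,8), heading=180, 0 segment(s) drawn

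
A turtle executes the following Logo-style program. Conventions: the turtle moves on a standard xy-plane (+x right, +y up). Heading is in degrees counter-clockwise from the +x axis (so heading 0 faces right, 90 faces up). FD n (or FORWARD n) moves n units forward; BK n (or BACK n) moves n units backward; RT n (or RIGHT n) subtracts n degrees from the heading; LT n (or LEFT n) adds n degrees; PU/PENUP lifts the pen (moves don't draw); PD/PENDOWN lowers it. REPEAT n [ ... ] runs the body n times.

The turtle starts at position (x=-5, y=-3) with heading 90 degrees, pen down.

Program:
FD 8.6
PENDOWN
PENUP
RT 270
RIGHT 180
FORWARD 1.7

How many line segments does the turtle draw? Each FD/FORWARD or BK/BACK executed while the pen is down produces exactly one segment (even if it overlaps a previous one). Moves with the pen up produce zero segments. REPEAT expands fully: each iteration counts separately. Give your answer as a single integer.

Answer: 1

Derivation:
Executing turtle program step by step:
Start: pos=(-5,-3), heading=90, pen down
FD 8.6: (-5,-3) -> (-5,5.6) [heading=90, draw]
PD: pen down
PU: pen up
RT 270: heading 90 -> 180
RT 180: heading 180 -> 0
FD 1.7: (-5,5.6) -> (-3.3,5.6) [heading=0, move]
Final: pos=(-3.3,5.6), heading=0, 1 segment(s) drawn
Segments drawn: 1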